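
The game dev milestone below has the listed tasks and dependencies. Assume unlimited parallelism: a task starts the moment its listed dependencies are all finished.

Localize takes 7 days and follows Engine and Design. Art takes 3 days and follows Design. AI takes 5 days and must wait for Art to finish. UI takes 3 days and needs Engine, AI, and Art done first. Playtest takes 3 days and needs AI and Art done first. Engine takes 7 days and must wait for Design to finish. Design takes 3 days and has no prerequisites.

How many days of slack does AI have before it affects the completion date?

3

Design→Engine→Localize = 3+7+7 = 17 sets the makespan at 17 days.
The longest chain containing AI totals 14 days.
Slack of AI = 9 − 6 = 3 days.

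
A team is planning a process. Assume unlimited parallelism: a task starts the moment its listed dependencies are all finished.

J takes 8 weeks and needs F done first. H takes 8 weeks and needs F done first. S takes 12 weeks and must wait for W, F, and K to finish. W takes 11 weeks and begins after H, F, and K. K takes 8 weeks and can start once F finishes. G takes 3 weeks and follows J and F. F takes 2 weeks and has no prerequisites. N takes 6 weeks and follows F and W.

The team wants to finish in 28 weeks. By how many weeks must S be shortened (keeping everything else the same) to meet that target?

5

Current finish: 33 weeks; target: 28.
S is on every critical path, so each week cut from S cuts the finish by one (this holds down to a finish of 27).
Need 33 − 28 = 5 weeks off S → S becomes 7 weeks, finish becomes 28.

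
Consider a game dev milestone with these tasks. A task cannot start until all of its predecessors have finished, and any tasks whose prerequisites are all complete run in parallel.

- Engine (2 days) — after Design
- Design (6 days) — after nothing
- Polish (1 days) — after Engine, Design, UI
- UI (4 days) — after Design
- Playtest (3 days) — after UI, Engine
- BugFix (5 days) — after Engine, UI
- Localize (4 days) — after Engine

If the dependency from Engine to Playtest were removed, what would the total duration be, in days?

With the dependency in place, Design→UI→BugFix = 6+4+5 = 15 sets the finish at 15 days.
Dropping Engine→Playtest doesn't change Playtest's earliest start (10); another predecessor still binds.
The longest chain is now Design→UI→BugFix = 6+4+5 = 15, so the game dev milestone takes 15 days.

15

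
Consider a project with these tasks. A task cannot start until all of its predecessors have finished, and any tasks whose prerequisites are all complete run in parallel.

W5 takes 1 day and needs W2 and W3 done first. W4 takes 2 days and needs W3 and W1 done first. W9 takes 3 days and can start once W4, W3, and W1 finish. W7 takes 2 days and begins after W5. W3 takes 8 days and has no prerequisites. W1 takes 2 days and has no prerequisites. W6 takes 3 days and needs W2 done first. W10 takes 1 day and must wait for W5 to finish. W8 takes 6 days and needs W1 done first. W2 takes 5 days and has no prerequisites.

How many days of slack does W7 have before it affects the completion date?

W3→W4→W9 = 8+2+3 = 13 sets the makespan at 13 days.
Longest path through W7: 11 days (earliest finish 11, latest finish 13).
So W7 can slip 13 − 11 = 2 days.

2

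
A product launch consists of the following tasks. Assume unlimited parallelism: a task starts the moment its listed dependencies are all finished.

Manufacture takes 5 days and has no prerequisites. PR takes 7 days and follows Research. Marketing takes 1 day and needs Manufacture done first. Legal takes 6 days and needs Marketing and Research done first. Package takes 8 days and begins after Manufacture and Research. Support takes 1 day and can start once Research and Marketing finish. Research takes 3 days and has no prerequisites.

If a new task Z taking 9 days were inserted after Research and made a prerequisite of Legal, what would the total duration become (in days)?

18

Originally the schedule takes 13 days.
With Z inserted, Legal now waits for max(Marketing, Research, Z).
New critical path: Research→Z→Legal = 3+9+6 = 18 ⇒ 18 days.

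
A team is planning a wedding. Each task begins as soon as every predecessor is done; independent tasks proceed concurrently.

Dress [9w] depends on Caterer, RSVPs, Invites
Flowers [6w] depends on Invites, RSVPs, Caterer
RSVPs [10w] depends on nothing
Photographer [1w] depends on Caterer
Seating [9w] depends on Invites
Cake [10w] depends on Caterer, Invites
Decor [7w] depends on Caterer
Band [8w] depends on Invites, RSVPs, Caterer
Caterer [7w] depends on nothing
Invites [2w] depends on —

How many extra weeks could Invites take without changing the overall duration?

Critical path: RSVPs→Dress = 10+9 = 19, so the finish is 19 weeks.
Longest path through Invites: 12 weeks (earliest finish 2, latest finish 9).
So Invites can slip 9 − 2 = 7 weeks.

7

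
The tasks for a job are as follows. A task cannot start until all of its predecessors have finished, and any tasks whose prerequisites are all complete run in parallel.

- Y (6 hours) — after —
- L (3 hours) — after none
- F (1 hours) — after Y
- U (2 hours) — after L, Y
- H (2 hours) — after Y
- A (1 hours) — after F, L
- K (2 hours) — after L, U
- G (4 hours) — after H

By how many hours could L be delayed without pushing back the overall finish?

The longest chain is Y→H→G = 6+2+4 = 12; overall finish 12 hours.
The longest chain containing L totals 7 hours.
Slack of L = 5 − 0 = 5 hours.

5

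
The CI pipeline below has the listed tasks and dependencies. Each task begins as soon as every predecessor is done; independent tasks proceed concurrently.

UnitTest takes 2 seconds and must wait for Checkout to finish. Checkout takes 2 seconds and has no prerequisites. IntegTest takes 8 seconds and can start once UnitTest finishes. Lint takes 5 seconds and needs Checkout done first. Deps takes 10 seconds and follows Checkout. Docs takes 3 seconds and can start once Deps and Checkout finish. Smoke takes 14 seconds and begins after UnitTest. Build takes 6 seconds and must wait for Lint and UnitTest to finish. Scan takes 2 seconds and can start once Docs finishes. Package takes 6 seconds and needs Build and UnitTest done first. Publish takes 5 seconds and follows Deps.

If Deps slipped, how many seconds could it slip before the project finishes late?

Critical path: Checkout→Lint→Build→Package = 2+5+6+6 = 19, so the finish is 19 seconds.
The longest chain containing Deps totals 17 seconds.
So Deps can slip 14 − 12 = 2 seconds.

2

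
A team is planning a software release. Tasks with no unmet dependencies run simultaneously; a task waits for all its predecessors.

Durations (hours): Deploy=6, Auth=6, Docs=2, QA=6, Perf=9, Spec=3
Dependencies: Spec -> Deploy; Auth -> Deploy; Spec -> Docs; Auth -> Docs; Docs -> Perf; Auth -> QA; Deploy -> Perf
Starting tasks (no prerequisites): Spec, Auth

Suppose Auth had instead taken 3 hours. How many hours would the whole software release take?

18

As given, the longest chain is Auth→Deploy→Perf = 6+6+9 = 21, so the finish is 21 hours.
Since Auth is critical, the -3 change carries straight to that chain (now 18 hours).
Now Spec→Deploy→Perf = 3+6+9 = 18 is longest, so the finish becomes 18 hours.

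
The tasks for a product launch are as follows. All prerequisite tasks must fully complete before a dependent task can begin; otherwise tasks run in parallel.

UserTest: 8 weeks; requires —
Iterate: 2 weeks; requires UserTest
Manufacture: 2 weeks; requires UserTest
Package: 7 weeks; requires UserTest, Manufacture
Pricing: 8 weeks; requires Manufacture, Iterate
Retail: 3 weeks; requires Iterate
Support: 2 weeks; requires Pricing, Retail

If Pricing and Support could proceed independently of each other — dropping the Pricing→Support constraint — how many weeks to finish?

18

Before: longest chain UserTest→Iterate→Pricing→Support = 8+2+8+2 = 20, finish 20.
Without Pricing→Support, Support's earliest start moves from 18 to 13.
After: UserTest→Iterate→Pricing = 8+2+8 = 18 → 18 weeks.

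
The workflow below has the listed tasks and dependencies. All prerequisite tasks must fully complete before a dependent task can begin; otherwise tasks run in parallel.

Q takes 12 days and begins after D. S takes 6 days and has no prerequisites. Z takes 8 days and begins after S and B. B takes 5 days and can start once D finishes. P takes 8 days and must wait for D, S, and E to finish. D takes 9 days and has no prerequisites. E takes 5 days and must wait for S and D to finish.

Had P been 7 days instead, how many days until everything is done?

22

Critical path before the change: D→E→P = 9+5+8 = 22 giving 22 days.
Since P is critical, the -1 change carries straight to that chain (now 21 days).
Now D→B→Z = 9+5+8 = 22 is longest, so the finish becomes 22 days.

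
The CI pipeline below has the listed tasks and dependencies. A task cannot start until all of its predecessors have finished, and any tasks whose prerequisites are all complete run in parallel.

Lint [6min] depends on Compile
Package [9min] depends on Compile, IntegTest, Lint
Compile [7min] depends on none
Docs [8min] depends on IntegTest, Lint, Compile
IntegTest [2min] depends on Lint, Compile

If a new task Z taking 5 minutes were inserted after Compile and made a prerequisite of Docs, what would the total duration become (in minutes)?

24

Originally the schedule takes 24 minutes.
With Z inserted, Docs now waits for max(IntegTest, Lint, Compile, Z).
New critical path: Compile→Lint→IntegTest→Package = 7+6+2+9 = 24 ⇒ 24 minutes.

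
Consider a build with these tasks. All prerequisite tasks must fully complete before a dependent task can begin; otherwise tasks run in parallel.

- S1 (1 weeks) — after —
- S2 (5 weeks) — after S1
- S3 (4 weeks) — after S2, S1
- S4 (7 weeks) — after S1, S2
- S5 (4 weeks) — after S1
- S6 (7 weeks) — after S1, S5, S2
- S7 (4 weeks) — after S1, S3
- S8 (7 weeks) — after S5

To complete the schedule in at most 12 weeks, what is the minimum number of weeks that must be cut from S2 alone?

Current finish: 14 weeks; target: 12.
S2 is on every critical path, so each week cut from S2 cuts the finish by one (this holds down to a finish of 12).
Need 14 − 12 = 2 weeks off S2 → S2 becomes 3 weeks, finish becomes 12.

2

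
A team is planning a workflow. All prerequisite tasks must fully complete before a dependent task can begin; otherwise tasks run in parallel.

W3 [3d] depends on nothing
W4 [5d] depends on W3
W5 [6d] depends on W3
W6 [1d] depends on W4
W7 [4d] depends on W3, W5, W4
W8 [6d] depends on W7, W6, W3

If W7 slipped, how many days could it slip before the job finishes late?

W3→W5→W7→W8 = 3+6+4+6 = 19 sets the makespan at 19 days.
W7 finishes as early as 13 and must finish by 13.
Float = 19 − 19 = 0.

0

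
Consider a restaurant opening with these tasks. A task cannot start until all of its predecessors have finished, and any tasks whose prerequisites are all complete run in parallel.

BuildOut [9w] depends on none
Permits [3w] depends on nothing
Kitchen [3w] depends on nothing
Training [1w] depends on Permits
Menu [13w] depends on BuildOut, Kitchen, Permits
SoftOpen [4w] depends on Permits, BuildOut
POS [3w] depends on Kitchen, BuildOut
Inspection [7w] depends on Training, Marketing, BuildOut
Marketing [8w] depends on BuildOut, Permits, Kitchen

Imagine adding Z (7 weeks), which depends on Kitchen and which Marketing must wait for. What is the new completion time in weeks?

25

Originally the restaurant opening takes 24 weeks.
With Z inserted, Marketing now waits for max(BuildOut, Permits, Kitchen, Z).
New critical path: Kitchen→Z→Marketing→Inspection = 3+7+8+7 = 25 ⇒ 25 weeks.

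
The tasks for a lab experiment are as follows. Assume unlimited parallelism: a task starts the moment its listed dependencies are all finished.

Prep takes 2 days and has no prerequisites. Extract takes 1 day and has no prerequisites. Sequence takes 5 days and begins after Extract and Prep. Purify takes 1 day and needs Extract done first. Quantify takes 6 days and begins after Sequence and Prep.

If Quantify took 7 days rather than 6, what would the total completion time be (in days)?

14

Baseline: Prep→Sequence→Quantify = 2+5+6 = 13 → 13 days.
Quantify is on the critical path; changing it to 7 makes that path 14 days.
That remains the longest chain; total 14 days.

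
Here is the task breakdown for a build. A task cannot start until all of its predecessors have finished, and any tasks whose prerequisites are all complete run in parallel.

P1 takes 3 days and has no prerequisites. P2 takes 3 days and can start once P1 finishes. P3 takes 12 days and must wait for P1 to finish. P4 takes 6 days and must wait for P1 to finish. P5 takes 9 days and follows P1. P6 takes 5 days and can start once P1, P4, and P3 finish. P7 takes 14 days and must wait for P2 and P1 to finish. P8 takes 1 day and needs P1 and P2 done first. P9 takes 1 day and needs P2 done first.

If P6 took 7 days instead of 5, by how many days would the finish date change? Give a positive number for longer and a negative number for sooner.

2

As given, the longest chain is P1→P3→P6 = 3+12+5 = 20, so the finish is 20 days.
P6 lies on that path, so at 7 days the path becomes 22 days.
That remains the longest chain; total 22 days.
Change in finish: 22 − 20 = +2 days.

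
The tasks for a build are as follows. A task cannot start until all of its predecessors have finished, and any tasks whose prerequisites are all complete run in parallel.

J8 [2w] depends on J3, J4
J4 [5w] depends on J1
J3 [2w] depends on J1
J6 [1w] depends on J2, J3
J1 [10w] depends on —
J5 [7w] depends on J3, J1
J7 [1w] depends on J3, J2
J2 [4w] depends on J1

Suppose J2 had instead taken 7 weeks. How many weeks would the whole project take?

19

Baseline: J1→J3→J5 = 10+2+7 = 19 → 19 weeks.
J2 is off the critical path — its longest chain is 15 weeks, giving 4 of slack.
That remains the longest chain; total 19 weeks.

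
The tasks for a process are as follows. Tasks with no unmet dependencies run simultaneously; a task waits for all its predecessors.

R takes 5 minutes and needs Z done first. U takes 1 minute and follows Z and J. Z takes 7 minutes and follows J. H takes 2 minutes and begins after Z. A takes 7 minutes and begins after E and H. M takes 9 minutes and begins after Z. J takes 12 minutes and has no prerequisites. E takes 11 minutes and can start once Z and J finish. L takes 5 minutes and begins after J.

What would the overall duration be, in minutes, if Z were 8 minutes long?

38

As given, the longest chain is J→Z→E→A = 12+7+11+7 = 37, so the finish is 37 minutes.
Z lies on that path, so at 8 minutes the path becomes 38 minutes.
The critical path is still J→Z→E→A; finish is now 38 minutes.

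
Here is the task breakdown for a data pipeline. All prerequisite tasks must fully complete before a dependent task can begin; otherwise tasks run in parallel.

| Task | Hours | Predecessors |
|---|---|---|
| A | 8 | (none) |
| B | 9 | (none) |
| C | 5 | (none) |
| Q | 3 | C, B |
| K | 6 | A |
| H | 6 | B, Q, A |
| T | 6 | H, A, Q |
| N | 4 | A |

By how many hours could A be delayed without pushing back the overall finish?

4

B→Q→H→T = 9+3+6+6 = 24 sets the makespan at 24 hours.
A finishes as early as 8 and must finish by 12.
So A can slip 12 − 8 = 4 hours.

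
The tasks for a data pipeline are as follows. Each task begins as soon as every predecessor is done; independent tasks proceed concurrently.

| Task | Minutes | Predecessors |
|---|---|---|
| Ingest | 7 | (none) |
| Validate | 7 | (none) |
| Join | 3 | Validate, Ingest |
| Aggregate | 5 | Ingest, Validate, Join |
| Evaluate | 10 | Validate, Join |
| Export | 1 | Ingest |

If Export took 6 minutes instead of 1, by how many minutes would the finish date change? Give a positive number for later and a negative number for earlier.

0

Actual critical path: Ingest→Join→Evaluate = 7+3+10 = 20 ⇒ 20 minutes.
Export has 12 minutes of float (longest path through it is 8).
No other chain overtakes it, so the finish is 20 minutes.
Change in finish: 20 − 20 = +0 minutes.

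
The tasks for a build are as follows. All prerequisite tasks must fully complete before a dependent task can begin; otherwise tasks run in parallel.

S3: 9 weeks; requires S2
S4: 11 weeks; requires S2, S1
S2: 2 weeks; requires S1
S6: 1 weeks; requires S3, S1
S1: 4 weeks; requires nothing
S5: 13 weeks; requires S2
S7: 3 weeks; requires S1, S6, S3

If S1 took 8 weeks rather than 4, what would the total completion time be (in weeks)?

Actual critical path: S1→S2→S3→S6→S7 = 4+2+9+1+3 = 19 ⇒ 19 weeks.
Since S1 is critical, the +4 change carries straight to that chain (now 23 weeks).
That remains the longest chain; total 23 weeks.

23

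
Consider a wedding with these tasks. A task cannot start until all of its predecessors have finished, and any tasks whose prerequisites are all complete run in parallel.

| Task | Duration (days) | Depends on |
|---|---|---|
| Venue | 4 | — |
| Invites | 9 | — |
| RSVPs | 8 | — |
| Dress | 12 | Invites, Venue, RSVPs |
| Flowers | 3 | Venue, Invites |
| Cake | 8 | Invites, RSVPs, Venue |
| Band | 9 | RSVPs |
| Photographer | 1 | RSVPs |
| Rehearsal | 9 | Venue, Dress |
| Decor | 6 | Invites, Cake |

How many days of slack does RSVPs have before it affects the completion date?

Invites→Dress→Rehearsal = 9+12+9 = 30 sets the makespan at 30 days.
The longest chain containing RSVPs totals 29 days.
So RSVPs can slip 9 − 8 = 1 day.

1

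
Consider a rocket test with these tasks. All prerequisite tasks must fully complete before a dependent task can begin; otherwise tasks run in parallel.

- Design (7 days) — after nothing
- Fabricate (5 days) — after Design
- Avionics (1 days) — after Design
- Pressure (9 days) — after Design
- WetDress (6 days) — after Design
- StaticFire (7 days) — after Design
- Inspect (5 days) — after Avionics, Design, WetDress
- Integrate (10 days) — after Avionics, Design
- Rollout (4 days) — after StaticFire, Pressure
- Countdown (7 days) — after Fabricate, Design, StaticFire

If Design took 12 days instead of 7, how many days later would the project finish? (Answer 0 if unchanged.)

5

The binding path is Design→StaticFire→Countdown = 7+7+7 = 21; finish at 21 days.
Since Design is critical, the +5 change carries straight to that chain (now 26 days).
The critical path is still Design→StaticFire→Countdown; finish is now 26 days.
Change in finish: 26 − 21 = +5 days.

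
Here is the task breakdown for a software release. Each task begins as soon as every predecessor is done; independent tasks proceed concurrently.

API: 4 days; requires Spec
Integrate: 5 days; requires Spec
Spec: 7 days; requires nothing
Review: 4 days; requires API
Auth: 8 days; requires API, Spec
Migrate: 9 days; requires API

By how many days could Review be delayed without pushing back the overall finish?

5

Spec→API→Migrate = 7+4+9 = 20 sets the makespan at 20 days.
The longest chain containing Review totals 15 days.
So Review can slip 20 − 15 = 5 days.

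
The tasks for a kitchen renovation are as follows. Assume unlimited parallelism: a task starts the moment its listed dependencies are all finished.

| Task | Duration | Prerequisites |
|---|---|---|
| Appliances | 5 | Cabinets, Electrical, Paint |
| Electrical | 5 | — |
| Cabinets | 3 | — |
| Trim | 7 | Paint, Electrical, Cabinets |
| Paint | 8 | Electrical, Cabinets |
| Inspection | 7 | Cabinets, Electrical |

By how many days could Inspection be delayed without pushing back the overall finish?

Critical path: Electrical→Paint→Trim = 5+8+7 = 20, so the finish is 20 days.
Longest path through Inspection: 12 days (earliest finish 12, latest finish 20).
So Inspection can slip 20 − 12 = 8 days.

8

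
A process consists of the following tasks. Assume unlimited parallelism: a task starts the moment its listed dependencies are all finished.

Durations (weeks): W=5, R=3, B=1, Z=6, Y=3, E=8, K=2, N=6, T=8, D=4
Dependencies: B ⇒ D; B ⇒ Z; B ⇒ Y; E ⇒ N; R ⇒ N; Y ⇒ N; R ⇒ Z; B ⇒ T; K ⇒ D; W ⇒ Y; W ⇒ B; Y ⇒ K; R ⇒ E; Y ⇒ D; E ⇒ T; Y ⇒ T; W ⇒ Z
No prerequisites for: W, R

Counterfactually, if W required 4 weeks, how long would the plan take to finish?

Baseline: R→E→T = 3+8+8 = 19 → 19 weeks.
The longest path through W is only 17 weeks, so W has float 2.
The critical path is still R→E→T; finish is now 19 weeks.

19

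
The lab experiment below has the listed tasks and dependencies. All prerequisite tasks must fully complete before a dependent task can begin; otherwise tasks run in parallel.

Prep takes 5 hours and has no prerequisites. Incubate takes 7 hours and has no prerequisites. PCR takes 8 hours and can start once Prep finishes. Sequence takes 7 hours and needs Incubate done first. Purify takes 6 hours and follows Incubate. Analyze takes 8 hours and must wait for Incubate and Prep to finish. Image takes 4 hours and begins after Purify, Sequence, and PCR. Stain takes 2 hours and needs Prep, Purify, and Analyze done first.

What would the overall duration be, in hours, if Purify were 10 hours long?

Actual critical path: Incubate→Sequence→Image = 7+7+4 = 18 ⇒ 18 hours.
Purify has 1 hour of float (longest path through it is 17).
New critical path: Incubate→Purify→Image = 7+10+4 = 21 ⇒ 21 hours.

21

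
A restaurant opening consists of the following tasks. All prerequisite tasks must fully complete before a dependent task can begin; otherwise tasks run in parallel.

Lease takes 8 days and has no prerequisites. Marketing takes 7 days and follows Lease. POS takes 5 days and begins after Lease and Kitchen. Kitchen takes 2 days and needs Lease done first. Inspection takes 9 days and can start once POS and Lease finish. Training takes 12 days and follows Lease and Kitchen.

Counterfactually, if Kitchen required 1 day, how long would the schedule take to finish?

As given, the longest chain is Lease→Kitchen→POS→Inspection = 8+2+5+9 = 24, so the finish is 24 days.
Since Kitchen is critical, the -1 change carries straight to that chain (now 23 days).
No other chain overtakes it, so the finish is 23 days.

23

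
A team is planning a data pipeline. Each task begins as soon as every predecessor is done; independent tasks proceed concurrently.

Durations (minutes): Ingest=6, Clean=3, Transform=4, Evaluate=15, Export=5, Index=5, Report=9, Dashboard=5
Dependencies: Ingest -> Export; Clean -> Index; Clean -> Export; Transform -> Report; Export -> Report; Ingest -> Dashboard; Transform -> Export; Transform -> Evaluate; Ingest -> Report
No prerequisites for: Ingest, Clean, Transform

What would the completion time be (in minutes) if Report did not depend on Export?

19

Before: longest chain Ingest→Export→Report = 6+5+9 = 20, finish 20.
Without Export→Report, Report's earliest start moves from 11 to 6.
After: Transform→Evaluate = 4+15 = 19 → 19 minutes.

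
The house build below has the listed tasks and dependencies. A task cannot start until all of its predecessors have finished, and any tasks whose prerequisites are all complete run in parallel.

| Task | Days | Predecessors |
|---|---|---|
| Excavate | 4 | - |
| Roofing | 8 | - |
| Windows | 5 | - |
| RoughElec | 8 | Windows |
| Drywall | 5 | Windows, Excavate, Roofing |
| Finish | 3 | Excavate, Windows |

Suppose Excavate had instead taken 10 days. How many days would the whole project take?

As given, the longest chain is Roofing→Drywall = 8+5 = 13, so the finish is 13 days.
Excavate has 4 days of float (longest path through it is 9).
The binding chain switches to Excavate→Drywall = 10+5 = 15; finish 15 days.

15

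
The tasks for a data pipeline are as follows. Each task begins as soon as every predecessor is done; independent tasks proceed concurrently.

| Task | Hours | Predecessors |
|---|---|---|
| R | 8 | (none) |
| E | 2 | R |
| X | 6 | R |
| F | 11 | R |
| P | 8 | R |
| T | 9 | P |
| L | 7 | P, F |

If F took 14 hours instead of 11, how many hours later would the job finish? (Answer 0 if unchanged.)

3

As given, the longest chain is R→F→L = 8+11+7 = 26, so the finish is 26 hours.
F is on the critical path; changing it to 14 makes that path 29 hours.
The critical path is still R→F→L; finish is now 29 hours.
Change in finish: 29 − 26 = +3 hours.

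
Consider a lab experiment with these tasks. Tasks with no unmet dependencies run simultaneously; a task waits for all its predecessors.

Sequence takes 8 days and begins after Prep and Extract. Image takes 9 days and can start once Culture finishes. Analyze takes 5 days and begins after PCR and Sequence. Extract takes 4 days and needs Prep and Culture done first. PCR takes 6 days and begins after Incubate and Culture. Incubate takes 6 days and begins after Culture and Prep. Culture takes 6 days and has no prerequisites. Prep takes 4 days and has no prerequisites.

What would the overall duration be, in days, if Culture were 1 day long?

The binding path is Culture→Incubate→PCR→Analyze = 6+6+6+5 = 23; finish at 23 days.
Since Culture is critical, the -5 change carries straight to that chain (now 18 days).
Now Prep→Incubate→PCR→Analyze = 4+6+6+5 = 21 is longest, so the finish becomes 21 days.

21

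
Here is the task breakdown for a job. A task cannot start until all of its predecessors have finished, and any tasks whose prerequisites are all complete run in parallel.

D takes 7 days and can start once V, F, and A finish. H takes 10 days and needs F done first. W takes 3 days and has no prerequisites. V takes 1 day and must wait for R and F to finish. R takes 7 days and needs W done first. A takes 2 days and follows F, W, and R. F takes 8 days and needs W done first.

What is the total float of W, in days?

0

W→F→H = 3+8+10 = 21 sets the makespan at 21 days.
W finishes as early as 3 and must finish by 3.
So W can slip 3 − 3 = 0 days.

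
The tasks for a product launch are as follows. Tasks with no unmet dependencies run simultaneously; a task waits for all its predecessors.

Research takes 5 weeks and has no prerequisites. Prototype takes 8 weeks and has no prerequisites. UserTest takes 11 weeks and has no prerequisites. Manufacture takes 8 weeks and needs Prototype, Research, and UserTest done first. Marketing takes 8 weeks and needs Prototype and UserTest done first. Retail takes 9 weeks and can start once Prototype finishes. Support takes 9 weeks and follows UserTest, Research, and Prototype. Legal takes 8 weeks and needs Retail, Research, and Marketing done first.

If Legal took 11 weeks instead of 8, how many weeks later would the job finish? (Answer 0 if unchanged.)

3

Baseline: UserTest→Marketing→Legal = 11+8+8 = 27 → 27 weeks.
Legal is on the critical path; changing it to 11 makes that path 30 weeks.
That remains the longest chain; total 30 weeks.
Change in finish: 30 − 27 = +3 weeks.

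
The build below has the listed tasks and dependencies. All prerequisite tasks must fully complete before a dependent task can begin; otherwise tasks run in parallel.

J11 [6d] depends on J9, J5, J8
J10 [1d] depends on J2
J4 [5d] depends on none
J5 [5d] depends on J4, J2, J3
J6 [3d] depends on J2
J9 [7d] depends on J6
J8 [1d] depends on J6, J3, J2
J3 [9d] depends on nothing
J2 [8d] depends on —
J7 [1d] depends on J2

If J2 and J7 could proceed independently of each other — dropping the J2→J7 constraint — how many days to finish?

24

With the dependency in place, J2→J6→J9→J11 = 8+3+7+6 = 24 sets the finish at 24 days.
Without J2→J7, J7's earliest start moves from 8 to 0.
After: J2→J6→J9→J11 = 8+3+7+6 = 24 → 24 days.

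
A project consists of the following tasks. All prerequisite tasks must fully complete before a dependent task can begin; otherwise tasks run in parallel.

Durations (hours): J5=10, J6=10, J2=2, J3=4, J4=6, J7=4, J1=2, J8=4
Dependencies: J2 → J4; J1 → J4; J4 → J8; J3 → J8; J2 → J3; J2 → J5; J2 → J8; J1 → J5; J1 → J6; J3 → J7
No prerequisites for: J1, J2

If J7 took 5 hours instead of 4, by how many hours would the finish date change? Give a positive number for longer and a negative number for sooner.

Critical path before the change: J1→J4→J8 = 2+6+4 = 12 giving 12 hours.
J7 is off the critical path — its longest chain is 10 hours, giving 2 of slack.
That remains the longest chain; total 12 hours.
Change in finish: 12 − 12 = +0 hours.

0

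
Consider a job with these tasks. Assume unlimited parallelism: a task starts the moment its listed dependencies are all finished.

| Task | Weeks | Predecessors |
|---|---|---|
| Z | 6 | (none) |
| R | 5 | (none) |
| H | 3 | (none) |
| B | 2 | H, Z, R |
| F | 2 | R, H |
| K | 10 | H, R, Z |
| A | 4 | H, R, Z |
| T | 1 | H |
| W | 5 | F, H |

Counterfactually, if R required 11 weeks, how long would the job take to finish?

21

Baseline: Z→K = 6+10 = 16 → 16 weeks.
R has 1 week of float (longest path through it is 15).
New critical path: R→K = 11+10 = 21 ⇒ 21 weeks.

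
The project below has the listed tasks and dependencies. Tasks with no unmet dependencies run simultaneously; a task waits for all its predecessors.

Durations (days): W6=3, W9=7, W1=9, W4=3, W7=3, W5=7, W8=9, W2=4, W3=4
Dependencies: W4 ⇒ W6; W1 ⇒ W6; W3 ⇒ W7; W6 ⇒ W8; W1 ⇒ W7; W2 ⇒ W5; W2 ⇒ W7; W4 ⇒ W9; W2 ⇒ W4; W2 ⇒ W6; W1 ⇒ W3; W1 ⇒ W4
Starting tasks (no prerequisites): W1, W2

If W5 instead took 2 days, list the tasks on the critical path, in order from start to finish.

Baseline: W1→W4→W6→W8 = 9+3+3+9 = 24 → 24 days.
W5 has 13 days of float (longest path through it is 11).
No other chain overtakes it, so the finish is 24 days.

W1, W4, W6, W8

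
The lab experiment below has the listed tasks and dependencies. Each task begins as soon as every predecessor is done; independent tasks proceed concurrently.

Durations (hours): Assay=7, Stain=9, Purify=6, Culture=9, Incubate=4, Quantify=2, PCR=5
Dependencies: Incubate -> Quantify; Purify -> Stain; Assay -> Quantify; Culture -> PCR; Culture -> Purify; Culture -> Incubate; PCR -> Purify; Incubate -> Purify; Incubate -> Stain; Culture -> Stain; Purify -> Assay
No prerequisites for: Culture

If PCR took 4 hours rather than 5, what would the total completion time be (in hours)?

28

Baseline: Culture→PCR→Purify→Assay→Quantify = 9+5+6+7+2 = 29 → 29 hours.
PCR is on the critical path; changing it to 4 makes that path 28 hours.
Now Culture→Incubate→Purify→Assay→Quantify = 9+4+6+7+2 = 28 is longest, so the finish becomes 28 hours.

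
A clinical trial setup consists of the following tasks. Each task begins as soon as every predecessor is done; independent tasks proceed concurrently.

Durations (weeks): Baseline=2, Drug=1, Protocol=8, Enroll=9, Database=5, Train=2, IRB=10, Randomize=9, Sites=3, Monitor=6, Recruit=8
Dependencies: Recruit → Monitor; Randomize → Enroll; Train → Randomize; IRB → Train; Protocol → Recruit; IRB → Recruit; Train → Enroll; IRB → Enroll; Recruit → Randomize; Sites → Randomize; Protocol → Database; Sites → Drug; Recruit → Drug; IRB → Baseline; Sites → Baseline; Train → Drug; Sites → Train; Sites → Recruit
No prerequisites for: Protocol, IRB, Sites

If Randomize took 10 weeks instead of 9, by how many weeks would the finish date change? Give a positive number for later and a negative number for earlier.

1

As given, the longest chain is IRB→Recruit→Randomize→Enroll = 10+8+9+9 = 36, so the finish is 36 weeks.
Randomize lies on that path, so at 10 weeks the path becomes 37 weeks.
That remains the longest chain; total 37 weeks.
Change in finish: 37 − 36 = +1 weeks.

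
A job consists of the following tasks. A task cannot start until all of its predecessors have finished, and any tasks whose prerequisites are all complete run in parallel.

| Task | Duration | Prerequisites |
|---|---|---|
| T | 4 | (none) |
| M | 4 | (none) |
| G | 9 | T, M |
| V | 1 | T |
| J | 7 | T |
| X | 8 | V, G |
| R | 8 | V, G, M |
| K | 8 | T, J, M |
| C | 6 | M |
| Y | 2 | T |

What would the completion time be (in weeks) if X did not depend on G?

With the dependency in place, T→G→X = 4+9+8 = 21 sets the finish at 21 weeks.
Without G→X, X's earliest start moves from 13 to 5.
After: T→G→R = 4+9+8 = 21 → 21 weeks.

21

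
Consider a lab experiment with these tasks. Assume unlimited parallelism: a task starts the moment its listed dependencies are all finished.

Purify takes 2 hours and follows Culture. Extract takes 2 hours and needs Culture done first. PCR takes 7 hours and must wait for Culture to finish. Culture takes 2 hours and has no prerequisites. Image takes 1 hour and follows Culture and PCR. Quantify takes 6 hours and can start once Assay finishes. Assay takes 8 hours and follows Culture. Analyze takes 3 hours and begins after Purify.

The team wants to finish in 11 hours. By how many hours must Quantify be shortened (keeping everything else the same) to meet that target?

5

Current finish: 16 hours; target: 11.
Quantify is on every critical path, so each hour cut from Quantify cuts the finish by one (this holds down to a finish of 11).
Need 16 − 11 = 5 hours off Quantify → Quantify becomes 1 hour, finish becomes 11.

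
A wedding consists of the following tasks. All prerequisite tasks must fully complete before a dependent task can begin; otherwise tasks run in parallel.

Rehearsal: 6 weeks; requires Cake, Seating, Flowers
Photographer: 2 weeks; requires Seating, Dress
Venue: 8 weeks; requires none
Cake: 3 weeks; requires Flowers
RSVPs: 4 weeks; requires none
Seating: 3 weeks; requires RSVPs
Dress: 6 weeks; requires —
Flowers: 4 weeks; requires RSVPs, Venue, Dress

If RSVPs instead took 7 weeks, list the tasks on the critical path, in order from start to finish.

Venue, Flowers, Cake, Rehearsal

Actual critical path: Venue→Flowers→Cake→Rehearsal = 8+4+3+6 = 21 ⇒ 21 weeks.
The longest path through RSVPs is only 17 weeks, so RSVPs has float 4.
That remains the longest chain; total 21 weeks.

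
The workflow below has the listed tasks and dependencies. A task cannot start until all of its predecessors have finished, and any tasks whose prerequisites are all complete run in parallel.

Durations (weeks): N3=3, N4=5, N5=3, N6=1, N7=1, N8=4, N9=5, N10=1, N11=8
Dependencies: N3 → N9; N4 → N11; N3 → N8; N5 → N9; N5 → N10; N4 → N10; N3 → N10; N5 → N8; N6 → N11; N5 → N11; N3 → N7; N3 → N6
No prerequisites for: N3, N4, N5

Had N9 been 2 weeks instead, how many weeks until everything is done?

The binding path is N4→N11 = 5+8 = 13; finish at 13 weeks.
N9 has 5 weeks of float (longest path through it is 8).
No other chain overtakes it, so the finish is 13 weeks.

13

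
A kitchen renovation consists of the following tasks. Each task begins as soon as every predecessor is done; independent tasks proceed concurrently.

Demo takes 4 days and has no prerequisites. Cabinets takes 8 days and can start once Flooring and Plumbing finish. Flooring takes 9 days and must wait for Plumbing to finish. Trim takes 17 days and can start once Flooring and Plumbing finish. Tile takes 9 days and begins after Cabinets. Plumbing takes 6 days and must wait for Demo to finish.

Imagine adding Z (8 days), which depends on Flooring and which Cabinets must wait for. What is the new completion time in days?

Originally the job takes 36 days.
With Z inserted, Cabinets now waits for max(Flooring, Plumbing, Z).
New critical path: Demo→Plumbing→Flooring→Z→Cabinets→Tile = 4+6+9+8+8+9 = 44 ⇒ 44 days.

44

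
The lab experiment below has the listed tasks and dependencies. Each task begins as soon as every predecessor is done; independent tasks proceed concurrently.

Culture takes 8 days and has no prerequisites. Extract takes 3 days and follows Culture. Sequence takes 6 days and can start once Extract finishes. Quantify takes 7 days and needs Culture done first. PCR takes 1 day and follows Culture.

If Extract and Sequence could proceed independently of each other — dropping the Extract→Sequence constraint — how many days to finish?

With the dependency in place, Culture→Extract→Sequence = 8+3+6 = 17 sets the finish at 17 days.
Without Extract→Sequence, Sequence's earliest start moves from 11 to 0.
The longest chain is now Culture→Quantify = 8+7 = 15, so the plan takes 15 days.

15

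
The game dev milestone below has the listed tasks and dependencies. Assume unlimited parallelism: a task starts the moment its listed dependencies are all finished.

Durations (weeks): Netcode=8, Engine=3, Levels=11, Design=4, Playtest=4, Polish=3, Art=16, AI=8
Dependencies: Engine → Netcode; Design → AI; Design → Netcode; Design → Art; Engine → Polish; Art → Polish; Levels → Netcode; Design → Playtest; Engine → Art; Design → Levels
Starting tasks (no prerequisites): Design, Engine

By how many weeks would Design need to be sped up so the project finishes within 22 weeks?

1

Current finish: 23 weeks; target: 22.
Design is on every critical path, so each week cut from Design cuts the finish by one (this holds down to a finish of 22).
Need 23 − 22 = 1 week off Design → Design becomes 3 weeks, finish becomes 22.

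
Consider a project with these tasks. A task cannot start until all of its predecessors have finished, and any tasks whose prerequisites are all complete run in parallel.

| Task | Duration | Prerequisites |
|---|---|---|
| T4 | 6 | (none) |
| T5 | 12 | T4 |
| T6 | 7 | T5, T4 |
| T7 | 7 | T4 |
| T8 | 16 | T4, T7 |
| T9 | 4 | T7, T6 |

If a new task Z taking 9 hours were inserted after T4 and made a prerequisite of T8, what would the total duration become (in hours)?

Originally the schedule takes 29 hours.
With Z inserted, T8 now waits for max(T4, T7, Z).
New critical path: T4→Z→T8 = 6+9+16 = 31 ⇒ 31 hours.

31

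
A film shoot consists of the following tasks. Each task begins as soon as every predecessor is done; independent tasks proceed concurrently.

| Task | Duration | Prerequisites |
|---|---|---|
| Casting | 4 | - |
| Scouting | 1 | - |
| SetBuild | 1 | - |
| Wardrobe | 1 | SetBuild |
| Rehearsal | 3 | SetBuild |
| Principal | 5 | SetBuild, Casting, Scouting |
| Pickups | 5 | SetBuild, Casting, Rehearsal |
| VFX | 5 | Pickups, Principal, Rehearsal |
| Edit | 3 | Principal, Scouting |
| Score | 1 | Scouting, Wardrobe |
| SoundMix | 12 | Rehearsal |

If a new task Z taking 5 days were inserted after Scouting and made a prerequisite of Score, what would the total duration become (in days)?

16

Originally the project takes 16 days.
With Z inserted, Score now waits for max(Scouting, Wardrobe, Z).
New critical path: SetBuild→Rehearsal→SoundMix = 1+3+12 = 16 ⇒ 16 days.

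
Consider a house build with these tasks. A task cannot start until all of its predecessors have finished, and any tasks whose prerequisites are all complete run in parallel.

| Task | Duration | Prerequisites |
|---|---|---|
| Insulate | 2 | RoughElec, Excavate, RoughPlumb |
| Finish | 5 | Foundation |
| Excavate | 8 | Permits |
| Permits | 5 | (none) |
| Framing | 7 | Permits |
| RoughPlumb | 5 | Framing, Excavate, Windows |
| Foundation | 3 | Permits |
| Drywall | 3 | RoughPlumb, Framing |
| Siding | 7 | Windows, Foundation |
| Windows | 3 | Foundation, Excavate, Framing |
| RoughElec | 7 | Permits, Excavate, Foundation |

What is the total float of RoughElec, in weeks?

2

Critical path: Permits→Excavate→Windows→RoughPlumb→Drywall = 5+8+3+5+3 = 24, so the finish is 24 weeks.
The longest chain containing RoughElec totals 22 weeks.
Float = 24 − 22 = 2.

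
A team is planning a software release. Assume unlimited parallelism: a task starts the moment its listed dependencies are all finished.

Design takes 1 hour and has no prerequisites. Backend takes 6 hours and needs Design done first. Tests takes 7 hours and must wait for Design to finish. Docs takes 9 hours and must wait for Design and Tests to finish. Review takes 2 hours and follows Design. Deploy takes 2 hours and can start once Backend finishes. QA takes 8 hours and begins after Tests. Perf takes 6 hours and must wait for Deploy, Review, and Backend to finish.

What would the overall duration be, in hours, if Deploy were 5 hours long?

As given, the longest chain is Design→Tests→Docs = 1+7+9 = 17, so the finish is 17 hours.
The longest path through Deploy is only 15 hours, so Deploy has float 2.
The binding chain switches to Design→Backend→Deploy→Perf = 1+6+5+6 = 18; finish 18 hours.

18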